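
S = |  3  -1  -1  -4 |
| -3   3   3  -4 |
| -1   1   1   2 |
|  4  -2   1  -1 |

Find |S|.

-60

Expand along row 1:
  + (3) · M_11   where M_11 = det([3 3 -4; 1 1 2; -2 1 -1]) = -30
  − (-1) · M_12   where M_12 = det([-3 3 -4; -1 1 2; 4 1 -1]) = 50
  + (-1) · M_13   where M_13 = det([-3 3 -4; -1 1 2; 4 -2 -1]) = 20
  − (-4) · M_14   where M_14 = det([-3 3 3; -1 1 1; 4 -2 1]) = 0
det = (+1)·(3)·(-30) + (-1)·(-1)·(50) + (+1)·(-1)·(20) + (-1)·(-4)·(0) = -60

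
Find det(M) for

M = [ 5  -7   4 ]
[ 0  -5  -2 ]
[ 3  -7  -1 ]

Expand along row 2:
  + (-5) · |5 4; 3 -1| = (-5)·(-5 − 12) = 85
  − (-2) · |5 -7; 3 -7| = −(-2)·(-35 − (-21)) = -28
Sum: (85) + (-28) = 57

|M| = 57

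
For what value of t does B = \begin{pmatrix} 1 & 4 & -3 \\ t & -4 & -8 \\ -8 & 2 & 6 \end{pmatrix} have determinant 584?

Expanding along the column containing t, det(B) is linear in t: det(B) = (-30)·t + (344).
Set (-30)·t + (344) = 584  ⇒  (-30)·t = 240  ⇒  t = -8.

t = -8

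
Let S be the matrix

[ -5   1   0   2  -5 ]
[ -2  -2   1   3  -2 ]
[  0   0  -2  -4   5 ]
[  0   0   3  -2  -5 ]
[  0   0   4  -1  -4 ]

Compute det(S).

det(S) = 612

S is block upper-triangular with a 2×2 block and a 3×3 block on the diagonal, so its determinant equals the product of the determinants of the diagonal blocks.
det of the 2×2 block = 12
det of the 3×3 block = 51
det = (12)·(51) = 612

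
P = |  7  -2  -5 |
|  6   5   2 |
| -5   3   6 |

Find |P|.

|P| = 45

Expand along column 1:
  + 7 · |5 2; 3 6| = 7·(30 − 6) = 168
  − 6 · |-2 -5; 3 6| = −6·(-12 − (-15)) = -18
  + (-5) · |-2 -5; 5 2| = (-5)·(-4 − (-25)) = -105
Sum: (168) + (-18) + (-105) = 45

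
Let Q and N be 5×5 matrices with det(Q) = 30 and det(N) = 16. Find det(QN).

det(QN) = det(Q)·det(N) = (30)·(16) = 480

det(QN) = 480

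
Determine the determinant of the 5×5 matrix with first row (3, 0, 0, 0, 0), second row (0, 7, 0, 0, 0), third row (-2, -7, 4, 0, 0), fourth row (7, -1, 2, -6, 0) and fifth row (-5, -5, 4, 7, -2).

The matrix is lower triangular, so the determinant is the product of the diagonal entries:
det = (3) · (7) · (4) · (-6) · (-2) = 1008

The determinant is 1008.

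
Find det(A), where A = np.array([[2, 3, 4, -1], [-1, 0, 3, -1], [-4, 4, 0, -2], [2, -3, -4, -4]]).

det(A) = 468

Expand along row 2 (it has 1 zero):
  − (-1) · M_21   where M_21 = det([3 4 -1; 4 0 -2; -3 -4 -4]) = 80
  − (3) · M_23   where M_23 = det([2 3 -1; -4 4 -2; 2 -3 -4]) = -108
  + (-1) · M_24   where M_24 = det([2 3 4; -4 4 0; 2 -3 -4]) = -64
det = (-1)·(-1)·(80) + (-1)·(3)·(-108) + (+1)·(-1)·(-64) = 468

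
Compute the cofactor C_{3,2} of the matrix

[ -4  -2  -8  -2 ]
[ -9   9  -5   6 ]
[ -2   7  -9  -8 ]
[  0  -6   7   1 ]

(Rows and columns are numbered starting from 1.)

Delete row 3 and column 2; the remaining 3×3 submatrix is [-4 -8 -2; -9 -5 6; 0 7 1].
Its determinant is 242.
The cofactor carries sign (−1)^(3+2) = −1, so C_{3,2} = −(242) = -242.

The cofactor is -242.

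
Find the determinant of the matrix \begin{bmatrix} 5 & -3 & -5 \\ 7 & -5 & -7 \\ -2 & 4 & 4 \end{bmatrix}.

-8

Expand along row 1:
  + 5 · |-5 -7; 4 4| = 5·(-20 − (-28)) = 40
  − (-3) · |7 -7; -2 4| = −(-3)·(28 − 14) = 42
  + (-5) · |7 -5; -2 4| = (-5)·(28 − 10) = -90
Sum: (40) + (42) + (-90) = -8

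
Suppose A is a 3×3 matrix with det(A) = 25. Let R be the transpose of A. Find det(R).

det(Aᵀ) = det(A).
det(R) = (1)·(25) = 25

det(R) = 25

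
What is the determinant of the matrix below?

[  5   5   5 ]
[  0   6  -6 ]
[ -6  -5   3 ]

The determinant is 300.

Expand along column 1:
  + 5 · |6 -6; -5 3| = 5·(18 − 30) = -60
  + (-6) · |5 5; 6 -6| = (-6)·(-30 − 30) = 360
Sum: (-60) + (360) = 300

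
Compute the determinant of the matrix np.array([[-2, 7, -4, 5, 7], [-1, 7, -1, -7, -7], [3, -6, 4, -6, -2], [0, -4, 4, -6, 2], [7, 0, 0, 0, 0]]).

-2464

Expand along row 5 (it has 4 zeros):
  + (7) · M_51   where M_51 = det([7 -4 5 7; 7 -1 -7 -7; -6 4 -6 -2; -4 4 -6 2]) = -352
det = (+1)·(7)·(-352) = -2464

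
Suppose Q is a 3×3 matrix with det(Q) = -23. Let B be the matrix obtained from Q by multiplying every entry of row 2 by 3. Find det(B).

Scaling one row by 3 multiplies the determinant by 3.
det(B) = (3)·(-23) = -69

-69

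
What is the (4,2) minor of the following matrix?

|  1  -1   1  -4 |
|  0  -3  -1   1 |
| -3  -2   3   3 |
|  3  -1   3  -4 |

3

Delete row 4 and column 2; the remaining 3×3 submatrix is [1 1 -4; 0 -1 1; -3 3 3].
Its determinant is 3.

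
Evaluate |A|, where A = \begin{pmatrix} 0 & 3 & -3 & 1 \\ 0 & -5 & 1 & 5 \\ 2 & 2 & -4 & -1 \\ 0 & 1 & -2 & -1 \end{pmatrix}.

The determinant is 72.

Expand along column 1 (it has 3 zeros):
  + (2) · M_31   where M_31 = det([3 -3 1; -5 1 5; 1 -2 -1]) = 36
det = (+1)·(2)·(36) = 72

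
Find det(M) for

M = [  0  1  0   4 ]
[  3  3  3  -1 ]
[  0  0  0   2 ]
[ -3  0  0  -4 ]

Expand along row 3 (it has 3 zeros):
  − (2) · M_34   where M_34 = det([0 1 0; 3 3 3; -3 0 0]) = -9
det = (-1)·(2)·(-9) = 18

The determinant is 18.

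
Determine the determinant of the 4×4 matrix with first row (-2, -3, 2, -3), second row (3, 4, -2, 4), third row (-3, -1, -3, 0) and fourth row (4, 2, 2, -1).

-1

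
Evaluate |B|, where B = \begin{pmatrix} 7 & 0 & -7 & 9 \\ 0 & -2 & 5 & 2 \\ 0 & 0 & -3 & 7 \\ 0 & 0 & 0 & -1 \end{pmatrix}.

B is upper triangular, so det(B) is the product of the diagonal entries:
det = (7) · (-2) · (-3) · (-1) = -42

The determinant is -42.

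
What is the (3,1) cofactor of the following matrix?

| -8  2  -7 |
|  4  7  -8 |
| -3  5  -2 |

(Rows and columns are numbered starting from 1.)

Delete row 3 and column 1; the remaining 2×2 submatrix is [2 -7; 7 -8].
Its determinant is 2·(-8) − (-7)·7 = 33.
The cofactor carries sign (−1)^(3+1) = +1, so C_{3,1} = +(33) = 33.

33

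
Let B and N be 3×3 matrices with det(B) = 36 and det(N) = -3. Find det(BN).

det(BN) = det(B)·det(N) = (36)·(-3) = -108

-108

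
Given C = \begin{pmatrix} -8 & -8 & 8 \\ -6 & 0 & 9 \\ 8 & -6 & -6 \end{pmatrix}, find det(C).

|C| = -432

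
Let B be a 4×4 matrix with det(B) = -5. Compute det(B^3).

-125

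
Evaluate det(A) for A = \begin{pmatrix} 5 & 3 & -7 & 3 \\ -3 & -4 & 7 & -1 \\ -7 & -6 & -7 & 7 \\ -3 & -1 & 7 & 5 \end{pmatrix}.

|A| = 1932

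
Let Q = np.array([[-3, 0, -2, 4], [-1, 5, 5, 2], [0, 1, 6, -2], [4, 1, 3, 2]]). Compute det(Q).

-500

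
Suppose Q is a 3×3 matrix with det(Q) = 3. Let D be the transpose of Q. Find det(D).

|D| = 3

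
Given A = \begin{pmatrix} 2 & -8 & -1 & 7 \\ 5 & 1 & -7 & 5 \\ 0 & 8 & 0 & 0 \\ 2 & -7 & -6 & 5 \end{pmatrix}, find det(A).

Expand along row 3 (it has 3 zeros):
  − (8) · M_32   where M_32 = det([2 -1 7; 5 -7 5; 2 -6 5]) = -107
det = (-1)·(8)·(-107) = 856

|A| = 856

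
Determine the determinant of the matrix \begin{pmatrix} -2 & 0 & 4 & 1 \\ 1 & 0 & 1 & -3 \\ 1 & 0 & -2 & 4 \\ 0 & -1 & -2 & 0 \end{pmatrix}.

27

Expand along column 2 (it has 3 zeros):
  + (-1) · M_42   where M_42 = det([-2 4 1; 1 1 -3; 1 -2 4]) = -27
det = (+1)·(-1)·(-27) = 27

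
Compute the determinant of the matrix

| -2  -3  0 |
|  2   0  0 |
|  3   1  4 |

Expand along row 2:
  − 2 · |-3 0; 1 4| = −2·(-12 − 0) = 24

24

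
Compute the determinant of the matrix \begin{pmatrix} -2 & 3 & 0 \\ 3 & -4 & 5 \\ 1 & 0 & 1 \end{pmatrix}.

14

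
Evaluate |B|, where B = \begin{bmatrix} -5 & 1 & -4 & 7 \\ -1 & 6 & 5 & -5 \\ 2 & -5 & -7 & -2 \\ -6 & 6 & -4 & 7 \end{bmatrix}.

948

Expand along row 1:
  + (-5) · M_11   where M_11 = det([6 5 -5; -5 -7 -2; 6 -4 7]) = -537
  − (1) · M_12   where M_12 = det([-1 5 -5; 2 -7 -2; -6 -4 7]) = 297
  + (-4) · M_13   where M_13 = det([-1 6 -5; 2 -5 -2; -6 6 7]) = 101
  − (7) · M_14   where M_14 = det([-1 6 5; 2 -5 -7; -6 6 -4]) = 148
det = (+1)·(-5)·(-537) + (-1)·(1)·(297) + (+1)·(-4)·(101) + (-1)·(7)·(148) = 948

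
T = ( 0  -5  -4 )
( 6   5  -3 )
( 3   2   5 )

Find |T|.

Expand along column 1:
  − 6 · |-5 -4; 2 5| = −6·(-25 − (-8)) = 102
  + 3 · |-5 -4; 5 -3| = 3·(15 − (-20)) = 105
Sum: (102) + (105) = 207

207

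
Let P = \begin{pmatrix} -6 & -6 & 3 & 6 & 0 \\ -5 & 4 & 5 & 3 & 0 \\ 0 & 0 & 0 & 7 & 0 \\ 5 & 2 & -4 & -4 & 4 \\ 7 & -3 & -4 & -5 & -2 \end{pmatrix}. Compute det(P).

Expand along row 3 (it has 4 zeros):
  − (7) · M_34   where M_34 = det([-6 -6 3 0; -5 4 5 0; 5 2 -4 4; 7 -3 -4 -2]) = 420
det = (-1)·(7)·(420) = -2940

det(P) = -2940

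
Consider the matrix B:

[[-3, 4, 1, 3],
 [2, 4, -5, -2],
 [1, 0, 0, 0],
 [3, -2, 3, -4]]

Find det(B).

Expand along row 3 (it has 3 zeros):
  + (1) · M_31   where M_31 = det([4 1 3; 4 -5 -2; -2 3 -4]) = 130
det = (+1)·(1)·(130) = 130

130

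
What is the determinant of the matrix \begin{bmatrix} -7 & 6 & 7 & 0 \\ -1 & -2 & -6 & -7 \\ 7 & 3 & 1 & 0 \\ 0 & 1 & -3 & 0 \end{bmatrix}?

Expand along column 4 (it has 3 zeros):
  + (-7) · M_24   where M_24 = det([-7 6 7; 7 3 1; 0 1 -3]) = 245
det = (+1)·(-7)·(245) = -1715

The determinant is -1715.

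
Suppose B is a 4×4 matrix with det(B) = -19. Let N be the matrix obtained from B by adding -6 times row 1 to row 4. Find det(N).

det(N) = -19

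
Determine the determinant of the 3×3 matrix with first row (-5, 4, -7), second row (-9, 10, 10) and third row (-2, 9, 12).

Expand along row 1:
  + (-5) · |10 10; 9 12| = (-5)·(120 − 90) = -150
  − 4 · |-9 10; -2 12| = −4·(-108 − (-20)) = 352
  + (-7) · |-9 10; -2 9| = (-7)·(-81 − (-20)) = 427
Sum: (-150) + (352) + (427) = 629

The determinant is 629.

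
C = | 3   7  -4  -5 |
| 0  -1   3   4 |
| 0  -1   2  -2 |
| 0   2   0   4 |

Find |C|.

-72

Expand along column 1 (it has 3 zeros):
  + (3) · M_11   where M_11 = det([-1 3 4; -1 2 -2; 2 0 4]) = -24
det = (+1)·(3)·(-24) = -72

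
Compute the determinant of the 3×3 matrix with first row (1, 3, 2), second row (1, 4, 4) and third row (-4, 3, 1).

-21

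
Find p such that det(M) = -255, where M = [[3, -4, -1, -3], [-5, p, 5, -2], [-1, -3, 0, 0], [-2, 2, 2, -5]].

Expanding along the row containing p, det(M) is linear in p: det(M) = (11)·p + (-244).
Set (11)·p + (-244) = -255  ⇒  (11)·p = -11  ⇒  p = -1.

p = -1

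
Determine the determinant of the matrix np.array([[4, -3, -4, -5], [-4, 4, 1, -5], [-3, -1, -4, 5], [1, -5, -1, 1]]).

The determinant is 1103.

Expand along row 1:
  + (4) · M_11   where M_11 = det([4 1 -5; -1 -4 5; -5 -1 1]) = 75
  − (-3) · M_12   where M_12 = det([-4 1 -5; -3 -4 5; 1 -1 1]) = -31
  + (-4) · M_13   where M_13 = det([-4 4 -5; -3 -1 5; 1 -5 1]) = -144
  − (-5) · M_14   where M_14 = det([-4 4 1; -3 -1 -4; 1 -5 -1]) = 64
det = (+1)·(4)·(75) + (-1)·(-3)·(-31) + (+1)·(-4)·(-144) + (-1)·(-5)·(64) = 1103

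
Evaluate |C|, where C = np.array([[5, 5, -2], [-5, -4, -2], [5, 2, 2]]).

Expand along column 1:
  + 5 · |-4 -2; 2 2| = 5·(-8 − (-4)) = -20
  − (-5) · |5 -2; 2 2| = −(-5)·(10 − (-4)) = 70
  + 5 · |5 -2; -4 -2| = 5·(-10 − 8) = -90
Sum: (-20) + (70) + (-90) = -40

The determinant is -40.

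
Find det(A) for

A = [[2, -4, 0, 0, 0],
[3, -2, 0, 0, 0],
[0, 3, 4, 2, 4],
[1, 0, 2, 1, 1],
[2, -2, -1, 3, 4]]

A is block lower-triangular with a 2×2 block and a 3×3 block on the diagonal, so its determinant equals the product of the determinants of the diagonal blocks.
det of the 2×2 block = 8
det of the 3×3 block = 14
det = (8)·(14) = 112

112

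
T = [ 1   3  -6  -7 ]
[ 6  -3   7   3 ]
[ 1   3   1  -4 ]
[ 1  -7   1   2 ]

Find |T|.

Expand along row 1:
  + (1) · M_11   where M_11 = det([-3 7 3; 3 1 -4; -7 1 2]) = 166
  − (3) · M_12   where M_12 = det([6 7 3; 1 1 -4; 1 1 2]) = -6
  + (-6) · M_13   where M_13 = det([6 -3 3; 1 3 -4; 1 -7 2]) = -144
  − (-7) · M_14   where M_14 = det([6 -3 7; 1 3 1; 1 -7 1]) = -10
det = (+1)·(1)·(166) + (-1)·(3)·(-6) + (+1)·(-6)·(-144) + (-1)·(-7)·(-10) = 978

978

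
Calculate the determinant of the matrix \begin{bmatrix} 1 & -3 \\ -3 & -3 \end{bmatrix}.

det = 1·(-3) − (-3)·(-3) = -3 − 9 = -12

The determinant is -12.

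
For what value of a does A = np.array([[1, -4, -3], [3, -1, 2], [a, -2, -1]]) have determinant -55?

a = 6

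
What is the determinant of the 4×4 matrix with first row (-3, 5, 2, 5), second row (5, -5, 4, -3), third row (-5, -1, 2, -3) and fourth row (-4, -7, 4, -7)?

Expand along row 1:
  + (-3) · M_11   where M_11 = det([-5 4 -3; -1 2 -3; -7 4 -7]) = 36
  − (5) · M_12   where M_12 = det([5 4 -3; -5 2 -3; -4 4 -7]) = -66
  + (2) · M_13   where M_13 = det([5 -5 -3; -5 -1 -3; -4 -7 -7]) = -48
  − (5) · M_14   where M_14 = det([5 -5 4; -5 -1 2; -4 -7 4]) = 114
det = (+1)·(-3)·(36) + (-1)·(5)·(-66) + (+1)·(2)·(-48) + (-1)·(5)·(114) = -444

-444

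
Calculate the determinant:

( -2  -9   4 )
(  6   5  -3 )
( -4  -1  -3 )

Expand along row 1:
  + (-2) · |5 -3; -1 -3| = (-2)·(-15 − 3) = 36
  − (-9) · |6 -3; -4 -3| = −(-9)·(-18 − 12) = -270
  + 4 · |6 5; -4 -1| = 4·(-6 − (-20)) = 56
Sum: (36) + (-270) + (56) = -178

The determinant is -178.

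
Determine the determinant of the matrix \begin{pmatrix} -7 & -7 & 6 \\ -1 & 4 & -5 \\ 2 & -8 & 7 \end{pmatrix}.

105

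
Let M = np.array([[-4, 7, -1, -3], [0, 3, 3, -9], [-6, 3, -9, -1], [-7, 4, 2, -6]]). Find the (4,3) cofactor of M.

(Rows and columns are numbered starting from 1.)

Delete row 4 and column 3; the remaining 3×3 submatrix is [-4 7 -3; 0 3 -9; -6 3 -1].
Its determinant is 228.
The cofactor carries sign (−1)^(4+3) = −1, so C_{4,3} = −(228) = -228.

The cofactor is -228.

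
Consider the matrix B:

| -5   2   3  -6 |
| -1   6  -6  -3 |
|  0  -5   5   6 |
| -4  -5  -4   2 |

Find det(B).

-1627

Expand along row 3 (it has 1 zero):
  − (-5) · M_32   where M_32 = det([-5 3 -6; -1 -6 -3; -4 -4 2]) = 282
  + (5) · M_33   where M_33 = det([-5 2 -6; -1 6 -3; -4 -5 2]) = -131
  − (6) · M_34   where M_34 = det([-5 2 3; -1 6 -6; -4 -5 -4]) = 397
det = (-1)·(-5)·(282) + (+1)·(5)·(-131) + (-1)·(6)·(397) = -1627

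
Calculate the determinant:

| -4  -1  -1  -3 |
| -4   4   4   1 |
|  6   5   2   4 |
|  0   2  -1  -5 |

Expand along row 4 (it has 1 zero):
  + (2) · M_42   where M_42 = det([-4 -1 -3; -4 4 1; 6 2 4]) = 18
  − (-1) · M_43   where M_43 = det([-4 -1 -3; -4 4 1; 6 5 4]) = 66
  + (-5) · M_44   where M_44 = det([-4 -1 -1; -4 4 4; 6 5 2]) = 60
det = (+1)·(2)·(18) + (-1)·(-1)·(66) + (+1)·(-5)·(60) = -198

The determinant is -198.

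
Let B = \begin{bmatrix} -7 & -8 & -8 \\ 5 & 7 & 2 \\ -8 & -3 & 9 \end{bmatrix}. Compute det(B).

The determinant is -323.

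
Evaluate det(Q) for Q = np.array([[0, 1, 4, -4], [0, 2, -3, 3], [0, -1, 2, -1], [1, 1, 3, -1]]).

Expand along column 1 (it has 3 zeros):
  − (1) · M_41   where M_41 = det([1 4 -4; 2 -3 3; -1 2 -1]) = -11
det = (-1)·(1)·(-11) = 11

11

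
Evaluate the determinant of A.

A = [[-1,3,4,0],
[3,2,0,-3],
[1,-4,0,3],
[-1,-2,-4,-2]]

Expand along column 3 (it has 2 zeros):
  + (4) · M_13   where M_13 = det([3 2 -3; 1 -4 3; -1 -2 -2]) = 58
  − (-4) · M_43   where M_43 = det([-1 3 0; 3 2 -3; 1 -4 3]) = -30
det = (+1)·(4)·(58) + (-1)·(-4)·(-30) = 112

|A| = 112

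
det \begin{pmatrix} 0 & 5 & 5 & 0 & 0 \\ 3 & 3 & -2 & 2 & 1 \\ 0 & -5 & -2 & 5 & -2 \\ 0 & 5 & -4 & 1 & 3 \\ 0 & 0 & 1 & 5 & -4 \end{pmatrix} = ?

Expand along column 1 (it has 4 zeros):
  − (3) · M_21   where M_21 = det([5 5 0 0; -5 -2 5 -2; 5 -4 1 3; 0 1 5 -4]) = -650
det = (-1)·(3)·(-650) = 1950

1950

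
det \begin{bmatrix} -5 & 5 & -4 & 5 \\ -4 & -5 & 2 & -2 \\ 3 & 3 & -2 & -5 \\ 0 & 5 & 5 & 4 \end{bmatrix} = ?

Expand along row 4 (it has 1 zero):
  + (5) · M_42   where M_42 = det([-5 -4 5; -4 2 -2; 3 -2 -5]) = 184
  − (5) · M_43   where M_43 = det([-5 5 5; -4 -5 -2; 3 3 -5]) = -270
  + (4) · M_44   where M_44 = det([-5 5 -4; -4 -5 2; 3 3 -2]) = -42
det = (+1)·(5)·(184) + (-1)·(5)·(-270) + (+1)·(4)·(-42) = 2102

2102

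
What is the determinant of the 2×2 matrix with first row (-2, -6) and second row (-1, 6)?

det = (-2)·6 − (-6)·(-1) = -12 − 6 = -18

The determinant is -18.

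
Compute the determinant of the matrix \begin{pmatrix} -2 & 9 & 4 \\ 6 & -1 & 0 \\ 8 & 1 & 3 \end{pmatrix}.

Expand along row 2:
  − 6 · |9 4; 1 3| = −6·(27 − 4) = -138
  + (-1) · |-2 4; 8 3| = (-1)·(-6 − 32) = 38
Sum: (-138) + (38) = -100

-100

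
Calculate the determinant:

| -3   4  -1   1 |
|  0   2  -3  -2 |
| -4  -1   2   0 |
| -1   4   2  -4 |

Expand along row 2 (it has 1 zero):
  + (2) · M_22   where M_22 = det([-3 -1 1; -4 2 0; -1 2 -4]) = 34
  − (-3) · M_23   where M_23 = det([-3 4 1; -4 -1 0; -1 4 -4]) = -93
  + (-2) · M_24   where M_24 = det([-3 4 -1; -4 -1 2; -1 4 2]) = 71
det = (+1)·(2)·(34) + (-1)·(-3)·(-93) + (+1)·(-2)·(71) = -353

-353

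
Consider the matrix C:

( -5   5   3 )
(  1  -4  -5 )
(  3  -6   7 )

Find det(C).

|C| = 198

Expand along column 1:
  + (-5) · |-4 -5; -6 7| = (-5)·(-28 − 30) = 290
  − 1 · |5 3; -6 7| = −1·(35 − (-18)) = -53
  + 3 · |5 3; -4 -5| = 3·(-25 − (-12)) = -39
Sum: (290) + (-53) + (-39) = 198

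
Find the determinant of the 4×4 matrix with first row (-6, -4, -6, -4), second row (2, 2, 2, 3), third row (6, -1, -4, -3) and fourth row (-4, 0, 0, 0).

Expand along row 4 (it has 3 zeros):
  − (-4) · M_41   where M_41 = det([-4 -6 -4; 2 2 3; -1 -4 -3]) = -18
det = (-1)·(-4)·(-18) = -72

The determinant is -72.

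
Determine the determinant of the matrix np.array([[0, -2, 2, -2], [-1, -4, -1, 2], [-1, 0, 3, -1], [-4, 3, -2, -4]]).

Expand along row 1 (it has 1 zero):
  − (-2) · M_12   where M_12 = det([-1 -1 2; -1 3 -1; -4 -2 -4]) = 42
  + (2) · M_13   where M_13 = det([-1 -4 2; -1 0 -1; -4 3 -4]) = -9
  − (-2) · M_14   where M_14 = det([-1 -4 -1; -1 0 3; -4 3 -2]) = 68
det = (-1)·(-2)·(42) + (+1)·(2)·(-9) + (-1)·(-2)·(68) = 202

The determinant is 202.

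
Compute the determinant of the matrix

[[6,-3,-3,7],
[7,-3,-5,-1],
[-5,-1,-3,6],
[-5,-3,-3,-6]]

Expand along row 1:
  + (6) · M_11   where M_11 = det([-3 -5 -1; -1 -3 6; -3 -3 -6]) = 18
  − (-3) · M_12   where M_12 = det([7 -5 -1; -5 -3 6; -5 -3 -6]) = 552
  + (-3) · M_13   where M_13 = det([7 -3 -1; -5 -1 6; -5 -3 -6]) = 338
  − (7) · M_14   where M_14 = det([7 -3 -5; -5 -1 -3; -5 -3 -3]) = -92
det = (+1)·(6)·(18) + (-1)·(-3)·(552) + (+1)·(-3)·(338) + (-1)·(7)·(-92) = 1394

1394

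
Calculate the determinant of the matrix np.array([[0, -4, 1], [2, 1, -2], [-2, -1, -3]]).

The determinant is -40.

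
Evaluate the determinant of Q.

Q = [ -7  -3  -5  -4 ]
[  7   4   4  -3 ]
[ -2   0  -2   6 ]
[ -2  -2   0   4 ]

32

Expand along row 3 (it has 1 zero):
  + (-2) · M_31   where M_31 = det([-3 -5 -4; 4 4 -3; -2 0 4]) = -30
  + (-2) · M_33   where M_33 = det([-7 -3 -4; 7 4 -3; -2 -2 4]) = 20
  − (6) · M_34   where M_34 = det([-7 -3 -5; 7 4 4; -2 -2 0]) = -2
det = (+1)·(-2)·(-30) + (+1)·(-2)·(20) + (-1)·(6)·(-2) = 32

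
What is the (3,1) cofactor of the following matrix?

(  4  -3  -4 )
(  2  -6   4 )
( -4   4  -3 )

Delete row 3 and column 1; the remaining 2×2 submatrix is [-3 -4; -6 4].
Its determinant is (-3)·4 − (-4)·(-6) = -36.
The cofactor carries sign (−1)^(3+1) = +1, so C_{3,1} = +(-36) = -36.

-36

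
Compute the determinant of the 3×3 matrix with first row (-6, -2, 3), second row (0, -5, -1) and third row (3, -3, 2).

129

Expand along column 1:
  + (-6) · |-5 -1; -3 2| = (-6)·(-10 − 3) = 78
  + 3 · |-2 3; -5 -1| = 3·(2 − (-15)) = 51
Sum: (78) + (51) = 129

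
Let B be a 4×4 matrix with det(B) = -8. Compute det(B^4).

4096

det(B^4) = (det B)^4 = (-8)^4 = 4096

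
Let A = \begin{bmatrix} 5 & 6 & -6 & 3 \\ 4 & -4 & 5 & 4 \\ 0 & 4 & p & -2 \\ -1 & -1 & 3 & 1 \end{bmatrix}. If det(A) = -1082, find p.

Expanding along the column containing p, det(A) is linear in p: det(A) = (-72)·p + (-434).
Set (-72)·p + (-434) = -1082  ⇒  (-72)·p = -648  ⇒  p = 9.

9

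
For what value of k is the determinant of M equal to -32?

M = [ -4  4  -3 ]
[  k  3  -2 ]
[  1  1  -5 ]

k = -5

Expanding along the row containing k, det(M) is linear in k: det(M) = (17)·k + (53).
Set (17)·k + (53) = -32  ⇒  (17)·k = -85  ⇒  k = -5.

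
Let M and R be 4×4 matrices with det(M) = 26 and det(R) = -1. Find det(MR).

det(MR) = det(M)·det(R) = (26)·(-1) = -26

-26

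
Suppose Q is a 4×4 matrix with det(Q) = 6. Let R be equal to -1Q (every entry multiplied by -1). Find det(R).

det(R) = 6

For a 4×4 matrix, det(-1Q) = (-1)^4·det(Q) = 1·det(Q).
det(R) = (1)·(6) = 6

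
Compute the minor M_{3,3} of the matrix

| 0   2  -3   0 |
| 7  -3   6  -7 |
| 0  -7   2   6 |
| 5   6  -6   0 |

Delete row 3 and column 3; the remaining 3×3 submatrix is [0 2 0; 7 -3 -7; 5 6 0].
Its determinant is -70.

-70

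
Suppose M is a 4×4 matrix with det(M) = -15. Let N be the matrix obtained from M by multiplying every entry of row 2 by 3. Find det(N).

Scaling one row by 3 multiplies the determinant by 3.
det(N) = (3)·(-15) = -45

-45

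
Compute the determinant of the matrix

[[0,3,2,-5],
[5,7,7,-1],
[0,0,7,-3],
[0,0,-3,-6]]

765

The matrix is block upper-triangular with a 2×2 block and a 2×2 block on the diagonal, so its determinant equals the product of the determinants of the diagonal blocks.
det of the 2×2 block = -15
det of the 2×2 block = -51
det = (-15)·(-51) = 765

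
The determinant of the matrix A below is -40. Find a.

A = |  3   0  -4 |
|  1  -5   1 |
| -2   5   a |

Expanding along the row containing a, det(A) is linear in a: det(A) = (-15)·a + (5).
Set (-15)·a + (5) = -40  ⇒  (-15)·a = -45  ⇒  a = 3.

a = 3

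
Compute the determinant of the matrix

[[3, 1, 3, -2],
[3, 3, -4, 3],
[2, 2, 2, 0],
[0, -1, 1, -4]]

-72

Expand along row 3 (it has 1 zero):
  + (2) · M_31   where M_31 = det([1 3 -2; 3 -4 3; -1 1 -4]) = 42
  − (2) · M_32   where M_32 = det([3 3 -2; 3 -4 3; 0 1 -4]) = 69
  + (2) · M_33   where M_33 = det([3 1 -2; 3 3 3; 0 -1 -4]) = -9
det = (+1)·(2)·(42) + (-1)·(2)·(69) + (+1)·(2)·(-9) = -72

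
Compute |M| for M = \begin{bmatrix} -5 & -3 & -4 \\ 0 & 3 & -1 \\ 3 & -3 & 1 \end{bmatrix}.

Expand along column 1:
  + (-5) · |3 -1; -3 1| = (-5)·(3 − 3) = 0
  + 3 · |-3 -4; 3 -1| = 3·(3 − (-12)) = 45
Sum: (0) + (45) = 45

|M| = 45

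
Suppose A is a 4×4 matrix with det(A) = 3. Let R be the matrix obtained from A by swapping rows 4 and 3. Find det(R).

Swapping two rows multiplies the determinant by −1.
det(R) = (-1)·(3) = -3

det(R) = -3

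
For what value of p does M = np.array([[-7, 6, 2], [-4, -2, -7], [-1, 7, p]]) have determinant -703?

p = -9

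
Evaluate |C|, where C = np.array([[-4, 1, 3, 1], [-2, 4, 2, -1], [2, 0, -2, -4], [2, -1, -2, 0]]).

Expand along row 3 (it has 1 zero):
  + (2) · M_31   where M_31 = det([1 3 1; 4 2 -1; -1 -2 0]) = -5
  + (-2) · M_33   where M_33 = det([-4 1 1; -2 4 -1; 2 -1 0]) = -4
  − (-4) · M_34   where M_34 = det([-4 1 3; -2 4 2; 2 -1 -2]) = 6
det = (+1)·(2)·(-5) + (+1)·(-2)·(-4) + (-1)·(-4)·(6) = 22

The determinant is 22.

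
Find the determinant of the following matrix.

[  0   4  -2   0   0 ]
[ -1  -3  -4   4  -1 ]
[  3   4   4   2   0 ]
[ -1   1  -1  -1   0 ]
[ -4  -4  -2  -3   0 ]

-10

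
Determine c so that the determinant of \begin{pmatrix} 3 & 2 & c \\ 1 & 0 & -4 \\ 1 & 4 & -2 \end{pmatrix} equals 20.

c = -6

Expanding along the column containing c, det(A) is linear in c: det(A) = (4)·c + (44).
Set (4)·c + (44) = 20  ⇒  (4)·c = -24  ⇒  c = -6.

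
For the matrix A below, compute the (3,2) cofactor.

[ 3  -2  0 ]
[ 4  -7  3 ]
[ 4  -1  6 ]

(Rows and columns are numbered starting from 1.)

Delete row 3 and column 2; the remaining 2×2 submatrix is [3 0; 4 3].
Its determinant is 3·3 − 0·4 = 9.
The cofactor carries sign (−1)^(3+2) = −1, so C_{3,2} = −(9) = -9.

-9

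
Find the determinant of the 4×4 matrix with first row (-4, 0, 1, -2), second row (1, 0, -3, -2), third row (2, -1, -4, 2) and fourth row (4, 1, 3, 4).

28

Expand along column 2 (it has 2 zeros):
  − (-1) · M_32   where M_32 = det([-4 1 -2; 1 -3 -2; 4 3 4]) = -18
  + (1) · M_42   where M_42 = det([-4 1 -2; 1 -3 -2; 2 -4 2]) = 46
det = (-1)·(-1)·(-18) + (+1)·(1)·(46) = 28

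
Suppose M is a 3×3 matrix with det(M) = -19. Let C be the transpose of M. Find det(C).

det(Mᵀ) = det(M).
det(C) = (1)·(-19) = -19

det(C) = -19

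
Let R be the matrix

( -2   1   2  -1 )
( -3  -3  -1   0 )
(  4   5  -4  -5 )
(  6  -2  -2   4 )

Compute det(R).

56

Expand along row 2 (it has 1 zero):
  − (-3) · M_21   where M_21 = det([1 2 -1; 5 -4 -5; -2 -2 4]) = -28
  + (-3) · M_22   where M_22 = det([-2 2 -1; 4 -4 -5; 6 -2 4]) = -56
  − (-1) · M_23   where M_23 = det([-2 1 -1; 4 5 -5; 6 -2 4]) = -28
det = (-1)·(-3)·(-28) + (+1)·(-3)·(-56) + (-1)·(-1)·(-28) = 56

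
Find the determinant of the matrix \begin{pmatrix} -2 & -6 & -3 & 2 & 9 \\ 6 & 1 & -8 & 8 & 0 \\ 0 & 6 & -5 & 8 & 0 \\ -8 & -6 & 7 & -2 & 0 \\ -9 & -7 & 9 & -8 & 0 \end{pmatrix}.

Expand along column 5 (it has 4 zeros):
  + (9) · M_15   where M_15 = det([6 1 -8 8; 0 6 -5 8; -8 -6 7 -2; -9 -7 9 -8]) = 982
det = (+1)·(9)·(982) = 8838

8838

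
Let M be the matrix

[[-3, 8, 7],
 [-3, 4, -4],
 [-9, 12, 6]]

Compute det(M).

|M| = 216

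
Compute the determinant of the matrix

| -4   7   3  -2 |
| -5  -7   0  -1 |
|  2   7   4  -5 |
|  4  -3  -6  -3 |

Expand along row 2 (it has 1 zero):
  − (-5) · M_21   where M_21 = det([7 3 -2; 7 4 -5; -3 -6 -3]) = -126
  + (-7) · M_22   where M_22 = det([-4 3 -2; 2 4 -5; 4 -6 -3]) = 182
  + (-1) · M_24   where M_24 = det([-4 7 3; 2 7 4; 4 -3 -6]) = 214
det = (-1)·(-5)·(-126) + (+1)·(-7)·(182) + (+1)·(-1)·(214) = -2118

The determinant is -2118.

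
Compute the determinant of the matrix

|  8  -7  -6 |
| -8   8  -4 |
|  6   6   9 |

Expand along row 1:
  + 8 · |8 -4; 6 9| = 8·(72 − (-24)) = 768
  − (-7) · |-8 -4; 6 9| = −(-7)·(-72 − (-24)) = -336
  + (-6) · |-8 8; 6 6| = (-6)·(-48 − 48) = 576
Sum: (768) + (-336) + (576) = 1008

1008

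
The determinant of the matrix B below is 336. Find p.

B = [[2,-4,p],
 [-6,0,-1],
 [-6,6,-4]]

Expanding along the column containing p, det(B) is linear in p: det(B) = (-36)·p + (84).
Set (-36)·p + (84) = 336  ⇒  (-36)·p = 252  ⇒  p = -7.

p = -7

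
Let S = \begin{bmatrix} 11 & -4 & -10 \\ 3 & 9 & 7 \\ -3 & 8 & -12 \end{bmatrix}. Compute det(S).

Expand along row 1:
  + 11 · |9 7; 8 -12| = 11·(-108 − 56) = -1804
  − (-4) · |3 7; -3 -12| = −(-4)·(-36 − (-21)) = -60
  + (-10) · |3 9; -3 8| = (-10)·(24 − (-27)) = -510
Sum: (-1804) + (-60) + (-510) = -2374

det(S) = -2374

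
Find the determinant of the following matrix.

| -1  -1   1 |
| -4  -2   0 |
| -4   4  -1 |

-22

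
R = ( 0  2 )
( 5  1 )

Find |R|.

-10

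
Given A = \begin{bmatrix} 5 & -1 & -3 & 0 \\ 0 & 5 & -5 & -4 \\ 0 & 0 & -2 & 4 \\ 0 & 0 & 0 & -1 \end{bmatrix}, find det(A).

50

A is upper triangular, so det(A) is the product of the diagonal entries:
det = (5) · (5) · (-2) · (-1) = 50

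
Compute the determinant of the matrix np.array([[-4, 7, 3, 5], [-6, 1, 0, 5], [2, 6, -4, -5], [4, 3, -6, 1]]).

Expand along row 2 (it has 1 zero):
  − (-6) · M_21   where M_21 = det([7 3 5; 6 -4 -5; 3 -6 1]) = -421
  + (1) · M_22   where M_22 = det([-4 3 5; 2 -4 -5; 4 -6 1]) = 90
  + (5) · M_24   where M_24 = det([-4 7 3; 2 6 -4; 4 3 -6]) = 14
det = (-1)·(-6)·(-421) + (+1)·(1)·(90) + (+1)·(5)·(14) = -2366

-2366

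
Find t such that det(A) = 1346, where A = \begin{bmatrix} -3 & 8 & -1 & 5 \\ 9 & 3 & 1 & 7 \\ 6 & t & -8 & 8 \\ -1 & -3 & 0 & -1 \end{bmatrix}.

Expanding along the column containing t, det(A) is linear in t: det(A) = (-6)·t + (1358).
Set (-6)·t + (1358) = 1346  ⇒  (-6)·t = -12  ⇒  t = 2.

2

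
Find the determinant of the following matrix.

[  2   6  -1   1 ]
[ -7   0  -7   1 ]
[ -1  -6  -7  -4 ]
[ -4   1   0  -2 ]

Expand along row 2 (it has 1 zero):
  − (-7) · M_21   where M_21 = det([6 -1 1; -6 -7 -4; 1 0 -2]) = 107
  − (-7) · M_23   where M_23 = det([2 6 1; -1 -6 -4; -4 1 -2]) = 91
  + (1) · M_24   where M_24 = det([2 6 -1; -1 -6 -7; -4 1 0]) = 207
det = (-1)·(-7)·(107) + (-1)·(-7)·(91) + (+1)·(1)·(207) = 1593

The determinant is 1593.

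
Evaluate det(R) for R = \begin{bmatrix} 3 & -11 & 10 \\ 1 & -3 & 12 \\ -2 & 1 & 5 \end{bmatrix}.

188

Expand along row 1:
  + 3 · |-3 12; 1 5| = 3·(-15 − 12) = -81
  − (-11) · |1 12; -2 5| = −(-11)·(5 − (-24)) = 319
  + 10 · |1 -3; -2 1| = 10·(1 − 6) = -50
Sum: (-81) + (319) + (-50) = 188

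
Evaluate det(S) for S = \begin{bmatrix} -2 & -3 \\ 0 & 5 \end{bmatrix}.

det(S) = (-2)·5 − (-3)·0 = -10 − 0 = -10

-10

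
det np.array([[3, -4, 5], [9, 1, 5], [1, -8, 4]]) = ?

-109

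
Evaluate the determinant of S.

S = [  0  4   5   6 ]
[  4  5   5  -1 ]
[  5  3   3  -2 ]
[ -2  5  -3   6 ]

Expand along row 1 (it has 1 zero):
  − (4) · M_12   where M_12 = det([4 5 -1; 5 3 -2; -2 -3 6]) = -73
  + (5) · M_13   where M_13 = det([4 5 -1; 5 3 -2; -2 5 6]) = -49
  − (6) · M_14   where M_14 = det([4 5 5; 5 3 3; -2 5 -3]) = 104
det = (-1)·(4)·(-73) + (+1)·(5)·(-49) + (-1)·(6)·(104) = -577

|S| = -577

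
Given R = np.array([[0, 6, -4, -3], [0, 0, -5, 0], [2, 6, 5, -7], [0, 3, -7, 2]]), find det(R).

det(R) = -210

Expand along row 2 (it has 3 zeros):
  − (-5) · M_23   where M_23 = det([0 6 -3; 2 6 -7; 0 3 2]) = -42
det = (-1)·(-5)·(-42) = -210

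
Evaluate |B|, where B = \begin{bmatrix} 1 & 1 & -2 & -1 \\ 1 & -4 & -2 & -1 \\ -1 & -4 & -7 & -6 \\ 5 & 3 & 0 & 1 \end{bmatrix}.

Expand along row 4 (it has 1 zero):
  − (5) · M_41   where M_41 = det([1 -2 -1; -4 -2 -1; -4 -7 -6]) = 25
  + (3) · M_42   where M_42 = det([1 -2 -1; 1 -2 -1; -1 -7 -6]) = 0
  + (1) · M_44   where M_44 = det([1 1 -2; 1 -4 -2; -1 -4 -7]) = 45
det = (-1)·(5)·(25) + (+1)·(3)·(0) + (+1)·(1)·(45) = -80

-80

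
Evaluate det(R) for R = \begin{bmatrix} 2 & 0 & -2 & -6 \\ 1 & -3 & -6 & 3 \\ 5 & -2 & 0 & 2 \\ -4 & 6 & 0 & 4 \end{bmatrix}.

|R| = -1292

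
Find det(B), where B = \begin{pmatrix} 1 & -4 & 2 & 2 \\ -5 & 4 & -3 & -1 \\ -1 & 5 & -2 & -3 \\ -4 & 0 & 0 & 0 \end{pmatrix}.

det(B) = 0

Expand along row 4 (it has 3 zeros):
  − (-4) · M_41   where M_41 = det([-4 2 2; 4 -3 -1; 5 -2 -3]) = 0
det = (-1)·(-4)·(0) = 0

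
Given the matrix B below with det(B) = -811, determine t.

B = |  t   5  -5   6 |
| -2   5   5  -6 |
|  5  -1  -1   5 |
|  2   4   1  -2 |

-1

Expanding along the row containing t, det(B) is linear in t: det(B) = (57)·t + (-754).
Set (57)·t + (-754) = -811  ⇒  (57)·t = -57  ⇒  t = -1.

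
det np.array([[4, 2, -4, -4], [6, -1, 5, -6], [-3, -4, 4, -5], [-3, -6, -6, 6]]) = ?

Expand along row 1:
  + (4) · M_11   where M_11 = det([-1 5 -6; -4 4 -5; -6 -6 6]) = -12
  − (2) · M_12   where M_12 = det([6 5 -6; -3 4 -5; -3 -6 6]) = -51
  + (-4) · M_13   where M_13 = det([6 -1 -6; -3 -4 -5; -3 -6 6]) = -393
  − (-4) · M_14   where M_14 = det([6 -1 5; -3 -4 4; -3 -6 -6]) = 348
det = (+1)·(4)·(-12) + (-1)·(2)·(-51) + (+1)·(-4)·(-393) + (-1)·(-4)·(348) = 3018

3018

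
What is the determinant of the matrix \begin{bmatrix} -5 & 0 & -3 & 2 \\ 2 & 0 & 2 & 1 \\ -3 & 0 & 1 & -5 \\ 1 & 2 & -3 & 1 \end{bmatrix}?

Expand along column 2 (it has 3 zeros):
  + (2) · M_42   where M_42 = det([-5 -3 2; 2 2 1; -3 1 -5]) = 50
det = (+1)·(2)·(50) = 100

100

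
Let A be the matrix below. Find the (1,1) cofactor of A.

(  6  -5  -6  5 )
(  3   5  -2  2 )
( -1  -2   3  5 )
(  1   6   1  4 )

Delete row 1 and column 1; the remaining 3×3 submatrix is [5 -2 2; -2 3 5; 6 1 4].
Its determinant is -81.
The cofactor carries sign (−1)^(1+1) = +1, so C_{1,1} = +(-81) = -81.

-81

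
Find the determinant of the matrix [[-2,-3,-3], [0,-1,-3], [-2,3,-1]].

Expand along row 2:
  + (-1) · |-2 -3; -2 -1| = (-1)·(2 − 6) = 4
  − (-3) · |-2 -3; -2 3| = −(-3)·(-6 − 6) = -36
Sum: (4) + (-36) = -32

The determinant is -32.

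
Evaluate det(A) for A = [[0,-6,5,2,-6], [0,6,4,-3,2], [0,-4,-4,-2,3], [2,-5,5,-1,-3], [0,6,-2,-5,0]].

3168

Expand along column 1 (it has 4 zeros):
  − (2) · M_41   where M_41 = det([-6 5 2 -6; 6 4 -3 2; -4 -4 -2 3; 6 -2 -5 0]) = -1584
det = (-1)·(2)·(-1584) = 3168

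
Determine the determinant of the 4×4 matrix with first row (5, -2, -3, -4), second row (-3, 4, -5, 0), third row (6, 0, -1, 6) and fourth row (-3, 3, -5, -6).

Expand along row 2 (it has 1 zero):
  − (-3) · M_21   where M_21 = det([-2 -3 -4; 0 -1 6; 3 -5 -6]) = -138
  + (4) · M_22   where M_22 = det([5 -3 -4; 6 -1 6; -3 -5 -6]) = 258
  − (-5) · M_23   where M_23 = det([5 -2 -4; 6 0 6; -3 3 -6]) = -198
det = (-1)·(-3)·(-138) + (+1)·(4)·(258) + (-1)·(-5)·(-198) = -372

-372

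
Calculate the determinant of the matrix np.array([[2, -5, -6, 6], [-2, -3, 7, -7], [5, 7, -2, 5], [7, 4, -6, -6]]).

Expand along row 1:
  + (2) · M_11   where M_11 = det([-3 7 -7; 7 -2 5; 4 -6 -6]) = 546
  − (-5) · M_12   where M_12 = det([-2 7 -7; 5 -2 5; 7 -6 -6]) = 483
  + (-6) · M_13   where M_13 = det([-2 -3 -7; 5 7 5; 7 4 -6]) = 132
  − (6) · M_14   where M_14 = det([-2 -3 7; 5 7 -2; 7 4 -6]) = -183
det = (+1)·(2)·(546) + (-1)·(-5)·(483) + (+1)·(-6)·(132) + (-1)·(6)·(-183) = 3813

3813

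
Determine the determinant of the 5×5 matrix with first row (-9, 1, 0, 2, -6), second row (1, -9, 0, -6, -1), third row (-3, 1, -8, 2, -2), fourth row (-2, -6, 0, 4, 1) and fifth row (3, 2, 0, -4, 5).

Expand along column 3 (it has 4 zeros):
  + (-8) · M_33   where M_33 = det([-9 1 2 -6; 1 -9 -6 -1; -2 -6 4 1; 3 2 -4 5]) = 2916
det = (+1)·(-8)·(2916) = -23328

-23328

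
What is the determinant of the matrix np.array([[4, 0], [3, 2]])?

det = 4·2 − 0·3 = 8 − 0 = 8

8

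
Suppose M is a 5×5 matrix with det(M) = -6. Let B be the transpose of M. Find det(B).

|B| = -6

det(Mᵀ) = det(M).
det(B) = (1)·(-6) = -6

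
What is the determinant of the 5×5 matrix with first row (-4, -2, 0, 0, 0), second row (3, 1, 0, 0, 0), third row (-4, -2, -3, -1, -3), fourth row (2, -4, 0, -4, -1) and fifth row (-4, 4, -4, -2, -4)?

4

The matrix is block lower-triangular with a 2×2 block and a 3×3 block on the diagonal, so its determinant equals the product of the determinants of the diagonal blocks.
det of the 2×2 block = 2
det of the 3×3 block = 2
det = (2)·(2) = 4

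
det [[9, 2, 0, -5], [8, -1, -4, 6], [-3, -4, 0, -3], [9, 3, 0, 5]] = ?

The determinant is -1032.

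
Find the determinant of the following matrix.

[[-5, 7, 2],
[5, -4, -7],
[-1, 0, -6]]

131

Expand along row 3:
  + (-1) · |7 2; -4 -7| = (-1)·(-49 − (-8)) = 41
  + (-6) · |-5 7; 5 -4| = (-6)·(20 − 35) = 90
Sum: (41) + (90) = 131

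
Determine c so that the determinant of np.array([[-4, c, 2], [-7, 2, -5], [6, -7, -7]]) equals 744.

-6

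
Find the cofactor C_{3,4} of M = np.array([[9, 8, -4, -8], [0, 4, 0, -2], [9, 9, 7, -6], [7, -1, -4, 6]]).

Delete row 3 and column 4; the remaining 3×3 submatrix is [9 8 -4; 0 4 0; 7 -1 -4].
Its determinant is -32.
The cofactor carries sign (−1)^(3+4) = −1, so C_{3,4} = −(-32) = 32.

32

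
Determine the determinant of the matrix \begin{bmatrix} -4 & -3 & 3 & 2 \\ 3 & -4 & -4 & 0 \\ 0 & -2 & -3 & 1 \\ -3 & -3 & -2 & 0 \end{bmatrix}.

Expand along column 4 (it has 2 zeros):
  − (2) · M_14   where M_14 = det([3 -4 -4; 0 -2 -3; -3 -3 -2]) = -27
  − (1) · M_34   where M_34 = det([-4 -3 3; 3 -4 -4; -3 -3 -2]) = -101
det = (-1)·(2)·(-27) + (-1)·(1)·(-101) = 155

155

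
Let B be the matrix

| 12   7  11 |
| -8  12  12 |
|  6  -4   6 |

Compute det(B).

Expand along column 1:
  + 12 · |12 12; -4 6| = 12·(72 − (-48)) = 1440
  − (-8) · |7 11; -4 6| = −(-8)·(42 − (-44)) = 688
  + 6 · |7 11; 12 12| = 6·(84 − 132) = -288
Sum: (1440) + (688) + (-288) = 1840

1840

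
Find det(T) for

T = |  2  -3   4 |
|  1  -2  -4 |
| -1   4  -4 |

The determinant is 32.

Expand along row 1:
  + 2 · |-2 -4; 4 -4| = 2·(8 − (-16)) = 48
  − (-3) · |1 -4; -1 -4| = −(-3)·(-4 − 4) = -24
  + 4 · |1 -2; -1 4| = 4·(4 − 2) = 8
Sum: (48) + (-24) + (8) = 32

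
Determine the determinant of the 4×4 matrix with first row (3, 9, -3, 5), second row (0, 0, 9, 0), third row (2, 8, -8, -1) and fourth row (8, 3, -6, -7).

Expand along row 2 (it has 3 zeros):
  − (9) · M_23   where M_23 = det([3 9 5; 2 8 -1; 8 3 -7]) = -395
det = (-1)·(9)·(-395) = 3555

3555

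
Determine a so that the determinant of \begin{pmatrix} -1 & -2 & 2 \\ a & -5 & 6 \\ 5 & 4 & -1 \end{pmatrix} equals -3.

a = -2

Expanding along the column containing a, det(M) is linear in a: det(M) = (6)·a + (9).
Set (6)·a + (9) = -3  ⇒  (6)·a = -12  ⇒  a = -2.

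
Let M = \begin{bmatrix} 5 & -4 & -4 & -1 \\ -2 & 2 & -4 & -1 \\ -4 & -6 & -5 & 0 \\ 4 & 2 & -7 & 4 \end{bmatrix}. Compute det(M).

Expand along row 3 (it has 1 zero):
  + (-4) · M_31   where M_31 = det([-4 -4 -1; 2 -4 -1; 2 -7 4]) = 138
  − (-6) · M_32   where M_32 = det([5 -4 -1; -2 -4 -1; 4 -7 4]) = -161
  + (-5) · M_33   where M_33 = det([5 -4 -1; -2 2 -1; 4 2 4]) = 46
det = (+1)·(-4)·(138) + (-1)·(-6)·(-161) + (+1)·(-5)·(46) = -1748

-1748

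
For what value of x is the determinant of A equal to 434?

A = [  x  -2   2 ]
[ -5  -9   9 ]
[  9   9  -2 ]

x = -8

Expanding along the column containing x, det(A) is linear in x: det(A) = (-63)·x + (-70).
Set (-63)·x + (-70) = 434  ⇒  (-63)·x = 504  ⇒  x = -8.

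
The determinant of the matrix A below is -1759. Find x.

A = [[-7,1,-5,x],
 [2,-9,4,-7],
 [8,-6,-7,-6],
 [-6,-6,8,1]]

Expanding along the column containing x, det(A) is linear in x: det(A) = (318)·x + (-4303).
Set (318)·x + (-4303) = -1759  ⇒  (318)·x = 2544  ⇒  x = 8.

x = 8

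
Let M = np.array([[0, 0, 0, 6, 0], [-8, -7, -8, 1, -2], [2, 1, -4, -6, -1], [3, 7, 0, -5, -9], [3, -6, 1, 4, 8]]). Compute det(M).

-11106

Expand along row 1 (it has 4 zeros):
  − (6) · M_14   where M_14 = det([-8 -7 -8 -2; 2 1 -4 -1; 3 7 0 -9; 3 -6 1 8]) = 1851
det = (-1)·(6)·(1851) = -11106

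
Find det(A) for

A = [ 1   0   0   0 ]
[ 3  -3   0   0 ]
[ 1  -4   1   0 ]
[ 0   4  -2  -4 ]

12

A is lower triangular, so det(A) is the product of the diagonal entries:
det = (1) · (-3) · (1) · (-4) = 12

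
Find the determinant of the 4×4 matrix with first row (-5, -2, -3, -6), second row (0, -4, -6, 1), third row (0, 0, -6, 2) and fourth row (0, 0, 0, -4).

The matrix is upper triangular, so the determinant is the product of the diagonal entries:
det = (-5) · (-4) · (-6) · (-4) = 480

The determinant is 480.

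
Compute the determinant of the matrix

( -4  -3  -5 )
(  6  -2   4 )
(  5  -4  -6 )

The determinant is -210.

Expand along column 1:
  + (-4) · |-2 4; -4 -6| = (-4)·(12 − (-16)) = -112
  − 6 · |-3 -5; -4 -6| = −6·(18 − 20) = 12
  + 5 · |-3 -5; -2 4| = 5·(-12 − 10) = -110
Sum: (-112) + (12) + (-110) = -210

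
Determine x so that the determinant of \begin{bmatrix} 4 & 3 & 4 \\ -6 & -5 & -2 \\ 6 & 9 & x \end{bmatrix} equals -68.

Expanding along the column containing x, det(A) is linear in x: det(A) = (-2)·x + (-60).
Set (-2)·x + (-60) = -68  ⇒  (-2)·x = -8  ⇒  x = 4.

x = 4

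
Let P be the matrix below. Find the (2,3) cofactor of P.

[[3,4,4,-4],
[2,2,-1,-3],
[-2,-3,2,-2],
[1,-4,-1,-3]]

Delete row 2 and column 3; the remaining 3×3 submatrix is [3 4 -4; -2 -3 -2; 1 -4 -3].
Its determinant is -73.
The cofactor carries sign (−1)^(2+3) = −1, so C_{2,3} = −(-73) = 73.

73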